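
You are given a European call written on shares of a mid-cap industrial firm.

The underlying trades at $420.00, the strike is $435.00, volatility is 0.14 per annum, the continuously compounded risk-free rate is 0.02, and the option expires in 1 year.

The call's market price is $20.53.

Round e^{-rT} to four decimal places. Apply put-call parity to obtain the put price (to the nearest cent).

e^(−rT) = e^(−0.02·1) = 0.9802
Put-call parity: C − P = S − K·e^(−rT) = 420 − 435·0.9802 = 420 − 426.3870 = -6.3870
P = C − (C − P) = 20.53 − (-6.3870) = 26.9170

$26.92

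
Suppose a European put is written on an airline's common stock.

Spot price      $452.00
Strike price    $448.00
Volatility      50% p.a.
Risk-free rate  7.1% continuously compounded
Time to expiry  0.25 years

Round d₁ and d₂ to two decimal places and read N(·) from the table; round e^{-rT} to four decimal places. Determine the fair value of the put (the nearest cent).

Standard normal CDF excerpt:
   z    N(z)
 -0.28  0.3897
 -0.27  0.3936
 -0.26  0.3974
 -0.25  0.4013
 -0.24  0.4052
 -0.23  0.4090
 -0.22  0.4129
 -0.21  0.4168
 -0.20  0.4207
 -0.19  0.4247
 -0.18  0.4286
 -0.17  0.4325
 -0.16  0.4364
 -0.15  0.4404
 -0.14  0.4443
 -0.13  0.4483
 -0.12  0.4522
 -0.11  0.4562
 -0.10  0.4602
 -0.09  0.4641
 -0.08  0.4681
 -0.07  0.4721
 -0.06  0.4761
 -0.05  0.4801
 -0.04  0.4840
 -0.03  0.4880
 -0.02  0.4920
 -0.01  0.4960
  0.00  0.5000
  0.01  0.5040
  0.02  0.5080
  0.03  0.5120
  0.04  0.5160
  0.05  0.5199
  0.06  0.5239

T = 0.25;  σ√T = 0.2500
ln(S/K) + (r + σ²/2)T = ln(452/448) + (0.071 + 0.5²/2)·0.25 = 0.0089 + 0.0490 = 0.0579
d₁ = 0.0579 / 0.2500 = 0.2316 ⇒ 0.23
d₂ = d₁ − σ√T = 0.2316 − 0.2500 = -0.0184 ⇒ -0.02
exp(−rT) = exp(−0.071·0.25) = 0.9824
N(−d₂) = N(0.02) = 0.5080;  N(−d₁) = N(-0.23) = 0.4090
P = 448·0.9824·0.5080 − 452·0.4090 = 223.5785 − 184.8680 = 38.7105

$38.71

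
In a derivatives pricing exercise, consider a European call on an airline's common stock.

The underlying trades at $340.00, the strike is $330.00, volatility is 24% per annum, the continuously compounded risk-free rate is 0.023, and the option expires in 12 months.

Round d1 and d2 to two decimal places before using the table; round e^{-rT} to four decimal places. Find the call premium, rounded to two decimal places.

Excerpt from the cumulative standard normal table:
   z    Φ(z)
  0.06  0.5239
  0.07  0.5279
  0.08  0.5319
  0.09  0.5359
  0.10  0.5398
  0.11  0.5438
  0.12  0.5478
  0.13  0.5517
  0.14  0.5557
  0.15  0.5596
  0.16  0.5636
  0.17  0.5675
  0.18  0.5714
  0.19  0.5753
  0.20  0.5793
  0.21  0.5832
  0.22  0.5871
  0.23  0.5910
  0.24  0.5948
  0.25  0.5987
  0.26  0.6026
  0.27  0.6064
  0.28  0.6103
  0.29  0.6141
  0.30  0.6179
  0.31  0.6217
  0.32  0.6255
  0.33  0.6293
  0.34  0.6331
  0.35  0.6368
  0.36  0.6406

σ√T = 0.24 × 1.0000 = 0.2400
d₁ = [ln(340/330) + (0.023 + 0.24²/2)·1] / 0.2400 = [0.0299 + 0.0518] / 0.2400 = 0.3402 → 0.34
d₂ = d₁ − σ√T = 0.3402 − 0.2400 = 0.1002 → 0.10
exp(−rT) = exp(−0.023·1) = 0.9773
C = 340·N(0.34) − 330·0.9773·N(0.10) = 340·0.6331 − 330·0.9773·0.5398 = 215.2540 − 174.0904 = 41.1636

$41.16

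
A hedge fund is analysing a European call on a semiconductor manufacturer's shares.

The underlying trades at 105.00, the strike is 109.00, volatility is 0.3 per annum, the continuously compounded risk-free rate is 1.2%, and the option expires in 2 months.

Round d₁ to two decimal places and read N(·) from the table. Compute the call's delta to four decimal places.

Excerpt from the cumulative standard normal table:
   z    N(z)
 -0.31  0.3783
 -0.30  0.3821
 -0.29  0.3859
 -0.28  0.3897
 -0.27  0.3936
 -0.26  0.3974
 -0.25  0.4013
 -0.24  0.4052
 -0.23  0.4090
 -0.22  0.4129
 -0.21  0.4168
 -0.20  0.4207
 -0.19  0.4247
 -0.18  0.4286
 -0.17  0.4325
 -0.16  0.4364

0.4090

σ√T = 0.3·√0.1667 = 0.1225
d₁ = [ln(105/109) + (0.012 + ½·0.3²)·0.1667] / (σ√T) = (-0.0374 + 0.0095) / 0.1225 = -0.2277 which rounds to -0.23
N(d₁) = N(-0.23) = 0.4090
Δ_call = N(d₁) = 0.4090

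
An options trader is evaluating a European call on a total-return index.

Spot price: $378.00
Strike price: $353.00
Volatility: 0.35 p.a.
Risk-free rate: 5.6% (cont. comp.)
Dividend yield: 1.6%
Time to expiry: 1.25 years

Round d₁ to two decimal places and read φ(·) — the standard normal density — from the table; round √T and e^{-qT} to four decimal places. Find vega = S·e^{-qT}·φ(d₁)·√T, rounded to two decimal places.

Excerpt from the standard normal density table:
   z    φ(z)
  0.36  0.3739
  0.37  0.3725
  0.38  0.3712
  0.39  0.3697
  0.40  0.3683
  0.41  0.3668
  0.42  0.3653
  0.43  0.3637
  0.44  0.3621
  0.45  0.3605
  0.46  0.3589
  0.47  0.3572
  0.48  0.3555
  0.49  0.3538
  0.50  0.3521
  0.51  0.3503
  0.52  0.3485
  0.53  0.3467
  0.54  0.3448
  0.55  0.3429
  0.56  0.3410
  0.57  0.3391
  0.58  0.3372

σ√T = 0.35 × 1.1180 = 0.3913
d₁ = [ln(378/353) + (0.056 − 0.016 + 0.35²/2)·1.25] / 0.3913 = [0.0684 + 0.1266] / 0.3913 = 0.4983 ≈ 0.50
√T = √1.25 = 1.1180
φ(d₁) = φ(0.50) = 0.3521
e^(−qT) = e^(−0.016·1.25) = 0.9802
vega = S·e^(−qT)·φ(d₁)·√T = 378·0.9802·0.3521·1.1180 = 145.8527

145.85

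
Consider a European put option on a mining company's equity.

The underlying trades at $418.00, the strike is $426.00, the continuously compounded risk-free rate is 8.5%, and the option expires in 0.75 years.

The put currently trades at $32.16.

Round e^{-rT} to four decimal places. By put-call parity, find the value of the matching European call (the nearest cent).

exp(−rT) = exp(−0.085·0.75) = 0.9382
Put-call parity: C − P = S − K·e^(−rT) = 418 − 426·0.9382 = 418 − 399.6732 = 18.3268
C = P + (C − P) = 32.16 + (18.3268) = 50.4868

$50.49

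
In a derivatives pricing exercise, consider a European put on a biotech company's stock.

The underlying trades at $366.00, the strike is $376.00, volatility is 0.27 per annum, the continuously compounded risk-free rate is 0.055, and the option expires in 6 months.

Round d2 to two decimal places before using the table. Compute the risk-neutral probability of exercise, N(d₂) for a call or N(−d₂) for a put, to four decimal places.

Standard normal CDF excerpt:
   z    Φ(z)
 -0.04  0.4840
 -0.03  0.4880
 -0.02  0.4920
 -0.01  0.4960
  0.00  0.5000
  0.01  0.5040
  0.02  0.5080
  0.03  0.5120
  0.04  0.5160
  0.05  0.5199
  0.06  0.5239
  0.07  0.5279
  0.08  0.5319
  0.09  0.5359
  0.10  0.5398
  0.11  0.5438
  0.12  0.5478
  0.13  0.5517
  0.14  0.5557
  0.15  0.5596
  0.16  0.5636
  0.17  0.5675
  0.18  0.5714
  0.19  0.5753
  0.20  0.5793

0.5359

σ√T = 0.27·√0.5 = 0.1909
d₁ = [ln(366/376) + (0.055 + 0.27²/2)·0.5] / 0.1909 = [-0.0270 + 0.0457] / 0.1909 = 0.0983 ≈ 0.10
d₂ = d₁ − σ√T = 0.0983 − 0.1909 = -0.0926 ≈ -0.09
Pr(exercise) under Q = N(−d₂) = N(0.09) = 0.5359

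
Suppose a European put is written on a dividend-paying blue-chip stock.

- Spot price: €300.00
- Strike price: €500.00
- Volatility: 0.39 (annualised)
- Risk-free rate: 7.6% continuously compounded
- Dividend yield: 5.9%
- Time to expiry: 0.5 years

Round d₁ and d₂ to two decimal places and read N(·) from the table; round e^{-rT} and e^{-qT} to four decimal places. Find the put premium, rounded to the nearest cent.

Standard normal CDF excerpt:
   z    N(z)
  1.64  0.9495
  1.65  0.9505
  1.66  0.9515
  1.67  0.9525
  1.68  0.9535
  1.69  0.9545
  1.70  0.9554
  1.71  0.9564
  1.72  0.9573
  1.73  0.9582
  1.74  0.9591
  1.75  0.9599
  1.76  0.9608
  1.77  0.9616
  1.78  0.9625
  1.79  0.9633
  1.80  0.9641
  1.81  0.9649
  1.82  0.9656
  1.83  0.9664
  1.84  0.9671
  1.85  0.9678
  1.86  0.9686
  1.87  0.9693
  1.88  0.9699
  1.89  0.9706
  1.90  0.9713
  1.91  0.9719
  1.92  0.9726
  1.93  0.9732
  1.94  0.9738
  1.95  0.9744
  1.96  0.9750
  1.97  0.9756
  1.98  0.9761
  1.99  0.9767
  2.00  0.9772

T = 0.5;  σ√T = 0.2758
d₁ = [ln(300/500) + (0.076 − 0.059 + 0.39²/2)·0.5] / 0.2758 = [-0.5108 + 0.0465] / 0.2758 = -1.6836 ≈ -1.68
d₂ = d₁ − σ√T = -1.6836 − 0.2758 = -1.9594 ≈ -1.96
exp(−qT) = exp(−0.059·0.5) = 0.9709;  exp(−rT) = exp(−0.076·0.5) = 0.9627
P = 500·0.9627·N(1.96) − 300·0.9709·N(1.68) = 500·0.9627·0.9750 − 300·0.9709·0.9535 = 469.3163 − 277.7259 = 191.5903

€191.59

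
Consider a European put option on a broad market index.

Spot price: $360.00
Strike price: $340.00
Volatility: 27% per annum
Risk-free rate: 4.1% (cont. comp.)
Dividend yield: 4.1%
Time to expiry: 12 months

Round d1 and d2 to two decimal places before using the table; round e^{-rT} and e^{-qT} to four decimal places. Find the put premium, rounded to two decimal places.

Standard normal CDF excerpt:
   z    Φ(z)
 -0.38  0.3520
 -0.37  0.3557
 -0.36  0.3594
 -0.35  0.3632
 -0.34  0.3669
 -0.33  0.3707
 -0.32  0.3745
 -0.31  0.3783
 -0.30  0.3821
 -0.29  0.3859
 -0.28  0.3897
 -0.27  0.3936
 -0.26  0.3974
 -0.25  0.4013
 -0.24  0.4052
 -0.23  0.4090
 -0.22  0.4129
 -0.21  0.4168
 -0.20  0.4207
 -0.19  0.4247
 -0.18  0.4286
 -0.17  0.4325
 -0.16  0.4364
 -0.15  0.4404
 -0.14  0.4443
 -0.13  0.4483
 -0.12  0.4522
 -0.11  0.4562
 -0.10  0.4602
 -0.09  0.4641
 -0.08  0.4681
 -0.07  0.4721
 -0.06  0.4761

T = 1;  σ√T = 0.2700
d₁ = [ln(360/340) + (0.041 − 0.041 + 0.27²/2)·1] / 0.2700 = [0.0572 + 0.0365] / 0.2700 = 0.3467 → 0.35
d₂ = d₁ − σ√T = 0.3467 − 0.2700 = 0.0767 → 0.08
e^(−qT) = e^(−0.041·1) = 0.9598;  e^(−rT) = e^(−0.041·1) = 0.9598
P = 340·0.9598·N(-0.08) − 360·0.9598·N(-0.35) = 340·0.9598·0.4681 − 360·0.9598·0.3632 = 152.7560 − 125.4958 = 27.2602

$27.26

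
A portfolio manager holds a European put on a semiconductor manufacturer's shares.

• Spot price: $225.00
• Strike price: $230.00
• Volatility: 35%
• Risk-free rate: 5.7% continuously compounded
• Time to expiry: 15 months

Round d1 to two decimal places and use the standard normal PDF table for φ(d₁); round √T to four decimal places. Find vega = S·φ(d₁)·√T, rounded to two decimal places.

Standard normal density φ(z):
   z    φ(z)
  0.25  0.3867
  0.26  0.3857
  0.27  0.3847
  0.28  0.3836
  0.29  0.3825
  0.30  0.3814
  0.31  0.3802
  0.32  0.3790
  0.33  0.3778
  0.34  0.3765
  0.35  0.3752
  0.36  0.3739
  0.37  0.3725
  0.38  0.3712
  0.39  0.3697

95.34

T = 1.25;  σ√T = 0.3913
ln(S/K) + (r + σ²/2)T = ln(225/230) + (0.057 + 0.35²/2)·1.25 = -0.0220 + 0.1478 = 0.1258
d₁ = 0.1258 / 0.3913 = 0.3216 ⇒ 0.32
√T = √1.25 = 1.1180
φ(d₁) = φ(0.32) = 0.3790
vega = S·φ(d₁)·√T = 225·0.3790·1.1180 = 95.3375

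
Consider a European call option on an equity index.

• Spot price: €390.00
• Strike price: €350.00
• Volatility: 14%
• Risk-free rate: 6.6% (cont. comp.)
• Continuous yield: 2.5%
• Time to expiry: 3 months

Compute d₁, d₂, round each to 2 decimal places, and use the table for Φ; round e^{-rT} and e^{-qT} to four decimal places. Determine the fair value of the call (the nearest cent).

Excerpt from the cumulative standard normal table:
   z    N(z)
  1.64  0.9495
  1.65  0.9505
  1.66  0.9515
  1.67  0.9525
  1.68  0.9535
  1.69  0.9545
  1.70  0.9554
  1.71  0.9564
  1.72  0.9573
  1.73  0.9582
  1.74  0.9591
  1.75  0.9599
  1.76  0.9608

σ√T = 0.14 × 0.5000 = 0.0700
d₁ = [ln(390/350) + (0.066 − 0.025 + 0.14²/2)·0.25] / 0.0700 = [0.1082 + 0.0127] / 0.0700 = 1.7273 which rounds to 1.73
d₂ = d₁ − σ√T = 1.7273 − 0.0700 = 1.6573 which rounds to 1.66
e^(−qT) = e^(−0.025·0.25) = 0.9938;  e^(−rT) = e^(−0.066·0.25) = 0.9836
C = 390·0.9938·N(1.73) − 350·0.9836·N(1.66) = 390·0.9938·0.9582 − 350·0.9836·0.9515 = 371.3811 − 327.5634 = 43.8177

€43.82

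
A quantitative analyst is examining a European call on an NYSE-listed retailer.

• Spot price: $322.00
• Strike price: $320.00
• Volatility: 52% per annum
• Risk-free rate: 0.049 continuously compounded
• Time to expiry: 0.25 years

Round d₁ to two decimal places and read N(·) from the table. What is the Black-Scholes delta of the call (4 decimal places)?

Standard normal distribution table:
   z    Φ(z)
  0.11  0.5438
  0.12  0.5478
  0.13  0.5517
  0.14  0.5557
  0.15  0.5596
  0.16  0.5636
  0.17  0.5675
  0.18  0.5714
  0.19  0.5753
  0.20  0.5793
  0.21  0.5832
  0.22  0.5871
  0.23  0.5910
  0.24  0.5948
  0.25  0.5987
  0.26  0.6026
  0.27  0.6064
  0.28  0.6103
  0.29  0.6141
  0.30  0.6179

T = 0.25;  σ√T = 0.2600
d₁ = [ln(322/320) + (0.049 + 0.52²/2)·0.25] / 0.2600 = [0.0062 + 0.0461] / 0.2600 = 0.2011 ≈ 0.20
N(d₁) = N(0.20) = 0.5793
Δ_call = N(d₁) = 0.5793

0.5793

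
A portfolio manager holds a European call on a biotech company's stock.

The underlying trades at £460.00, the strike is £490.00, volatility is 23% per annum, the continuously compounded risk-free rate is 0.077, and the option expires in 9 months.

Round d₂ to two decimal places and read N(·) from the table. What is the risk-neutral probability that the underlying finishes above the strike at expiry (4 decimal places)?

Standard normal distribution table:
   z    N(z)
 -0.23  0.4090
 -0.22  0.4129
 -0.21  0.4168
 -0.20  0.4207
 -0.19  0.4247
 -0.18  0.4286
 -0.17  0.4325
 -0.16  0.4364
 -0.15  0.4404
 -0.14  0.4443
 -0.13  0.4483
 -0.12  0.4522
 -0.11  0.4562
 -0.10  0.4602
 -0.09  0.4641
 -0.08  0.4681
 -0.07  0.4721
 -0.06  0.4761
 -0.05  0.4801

T = 0.75;  σ√T = 0.1992
d₁ = [ln(460/490) + (0.077 + 0.23²/2)·0.75] / 0.1992 = [-0.0632 + 0.0776] / 0.1992 = 0.0723 → 0.07
d₂ = d₁ − σ√T = 0.0723 − 0.1992 = -0.1268 → -0.13
Pr(exercise) under Q = N(d₂) = 0.4483

0.4483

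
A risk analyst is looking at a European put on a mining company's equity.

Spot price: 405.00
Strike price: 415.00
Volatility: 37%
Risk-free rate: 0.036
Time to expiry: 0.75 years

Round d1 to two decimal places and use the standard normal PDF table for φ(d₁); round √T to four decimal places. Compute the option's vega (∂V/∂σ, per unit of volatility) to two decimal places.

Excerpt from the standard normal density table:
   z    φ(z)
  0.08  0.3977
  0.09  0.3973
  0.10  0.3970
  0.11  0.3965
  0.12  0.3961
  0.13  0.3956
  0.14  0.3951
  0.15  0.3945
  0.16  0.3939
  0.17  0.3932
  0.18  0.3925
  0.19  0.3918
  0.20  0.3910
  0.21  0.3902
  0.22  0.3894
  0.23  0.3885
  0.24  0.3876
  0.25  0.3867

σ√T = 0.37 × 0.8660 = 0.3204
d₁ = [ln(405/415) + (0.036 + 0.37²/2)·0.75] / 0.3204 = [-0.0244 + 0.0783] / 0.3204 = 0.1684 → 0.17
√T = √0.75 = 0.8660
φ(d₁) = φ(0.17) = 0.3932
vega = S·φ(d₁)·√T = 405·0.3932·0.8660 = 137.9070

137.91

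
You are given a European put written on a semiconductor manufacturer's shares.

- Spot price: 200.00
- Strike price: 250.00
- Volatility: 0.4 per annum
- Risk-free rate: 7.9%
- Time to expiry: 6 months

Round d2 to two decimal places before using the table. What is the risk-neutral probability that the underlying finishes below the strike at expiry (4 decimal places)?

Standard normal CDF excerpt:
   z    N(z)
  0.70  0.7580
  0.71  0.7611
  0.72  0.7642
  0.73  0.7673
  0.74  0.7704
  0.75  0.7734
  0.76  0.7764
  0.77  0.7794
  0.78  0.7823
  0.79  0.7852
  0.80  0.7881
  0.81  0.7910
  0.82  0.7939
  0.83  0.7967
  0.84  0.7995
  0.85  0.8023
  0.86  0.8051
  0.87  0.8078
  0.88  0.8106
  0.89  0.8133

σ√T = 0.4 × 0.7071 = 0.2828
ln(S/K) + (r + σ²/2)T = ln(200/250) + (0.079 + 0.4²/2)·0.5 = -0.2231 + 0.0795 = -0.1436
d₁ = -0.1436 / 0.2828 = -0.5079 ≈ -0.51
d₂ = d₁ − σ√T = -0.5079 − 0.2828 = -0.7907 ≈ -0.79
Risk-neutral Pr[S_T < K] = N(−d₂) = N(0.79) = 0.7852

0.7852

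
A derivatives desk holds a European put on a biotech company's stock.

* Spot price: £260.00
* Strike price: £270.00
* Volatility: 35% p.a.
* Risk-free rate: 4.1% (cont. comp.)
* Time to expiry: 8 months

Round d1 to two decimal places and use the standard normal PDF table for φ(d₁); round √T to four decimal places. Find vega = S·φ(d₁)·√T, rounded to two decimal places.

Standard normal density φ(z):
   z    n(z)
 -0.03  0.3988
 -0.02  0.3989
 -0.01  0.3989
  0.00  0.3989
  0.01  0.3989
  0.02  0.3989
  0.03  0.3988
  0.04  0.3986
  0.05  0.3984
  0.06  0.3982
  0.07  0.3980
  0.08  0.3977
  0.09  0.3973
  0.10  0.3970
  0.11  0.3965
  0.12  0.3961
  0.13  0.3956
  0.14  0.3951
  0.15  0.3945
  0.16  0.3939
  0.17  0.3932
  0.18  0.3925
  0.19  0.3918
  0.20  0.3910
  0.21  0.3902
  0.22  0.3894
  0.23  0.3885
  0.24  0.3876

T = 0.6667;  σ√T = 0.2858
d₁ = [ln(260/270) + (0.041 + 0.35²/2)·0.6667] / 0.2858 = [-0.0377 + 0.0682] / 0.2858 = 0.1065 ≈ 0.11
√T = √0.6667 = 0.8165
φ(d₁) = φ(0.11) = 0.3965
vega = S·φ(d₁)·√T = 260·0.3965·0.8165 = 84.1730

84.17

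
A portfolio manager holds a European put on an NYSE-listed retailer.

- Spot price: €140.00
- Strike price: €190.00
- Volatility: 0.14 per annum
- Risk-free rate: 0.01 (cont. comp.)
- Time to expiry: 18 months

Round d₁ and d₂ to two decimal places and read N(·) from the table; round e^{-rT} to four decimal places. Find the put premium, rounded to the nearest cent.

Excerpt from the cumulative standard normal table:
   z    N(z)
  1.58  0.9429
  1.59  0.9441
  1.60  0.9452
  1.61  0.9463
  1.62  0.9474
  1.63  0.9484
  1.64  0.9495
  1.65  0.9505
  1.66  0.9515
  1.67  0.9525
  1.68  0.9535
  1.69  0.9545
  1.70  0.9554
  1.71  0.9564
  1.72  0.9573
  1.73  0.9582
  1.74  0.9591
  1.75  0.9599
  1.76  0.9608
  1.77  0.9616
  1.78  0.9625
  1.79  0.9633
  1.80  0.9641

€47.67

T = 1.5;  σ√T = 0.1715
d₁ = [ln(140/190) + (0.01 + ½·0.14²)·1.5] / (σ√T) = (-0.3054 + 0.0297) / 0.1715 = -1.6078 → -1.61
d₂ = -1.6078 − 0.1715 = -1.7793 → -1.78
exp(−rT) = exp(−0.01·1.5) = 0.9851
N(−d₂) = N(1.78) = 0.9625;  N(−d₁) = N(1.61) = 0.9463
P = 190·0.9851·0.9625 − 140·0.9463 = 180.1502 − 132.4820 = 47.6682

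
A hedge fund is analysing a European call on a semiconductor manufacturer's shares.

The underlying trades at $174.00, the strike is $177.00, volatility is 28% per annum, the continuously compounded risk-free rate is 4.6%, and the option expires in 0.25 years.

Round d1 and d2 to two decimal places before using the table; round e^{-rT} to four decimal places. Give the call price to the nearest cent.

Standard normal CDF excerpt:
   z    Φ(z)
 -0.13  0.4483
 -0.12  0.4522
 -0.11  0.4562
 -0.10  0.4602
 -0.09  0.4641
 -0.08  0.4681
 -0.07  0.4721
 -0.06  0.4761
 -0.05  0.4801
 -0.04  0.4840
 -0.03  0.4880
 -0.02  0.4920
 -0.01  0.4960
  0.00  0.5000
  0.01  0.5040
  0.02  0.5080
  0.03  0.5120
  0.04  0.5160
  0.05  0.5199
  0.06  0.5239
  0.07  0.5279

σ√T = 0.28 × 0.5000 = 0.1400
ln(S/K) + (r + σ²/2)T = ln(174/177) + (0.046 + 0.28²/2)·0.25 = -0.0171 + 0.0213 = 0.0042
d₁ = 0.0042 / 0.1400 = 0.0300 ≈ 0.03
d₂ = d₁ − σ√T = 0.0300 − 0.1400 = -0.1100 ≈ -0.11
e^(−rT) = e^(−0.046·0.25) = 0.9886
N(d₁) = N(0.03) = 0.5120;  N(d₂) = N(-0.11) = 0.4562
C = 174·0.5120 − 177·0.9886·0.4562 = 89.0880 − 79.8269 = 9.2611

$9.26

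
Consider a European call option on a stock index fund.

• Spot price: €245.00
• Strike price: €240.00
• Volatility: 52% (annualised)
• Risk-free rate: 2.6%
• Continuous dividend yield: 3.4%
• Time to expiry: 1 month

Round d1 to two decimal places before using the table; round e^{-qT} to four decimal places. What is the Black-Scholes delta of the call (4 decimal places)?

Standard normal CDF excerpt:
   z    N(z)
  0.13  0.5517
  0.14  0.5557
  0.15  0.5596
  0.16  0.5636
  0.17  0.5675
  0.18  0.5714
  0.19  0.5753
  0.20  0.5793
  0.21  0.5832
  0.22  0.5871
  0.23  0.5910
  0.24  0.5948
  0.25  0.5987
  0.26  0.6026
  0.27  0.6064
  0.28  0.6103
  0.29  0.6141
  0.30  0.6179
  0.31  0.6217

σ√T = 0.52·√0.08333 = 0.1501
d₁ = [ln(245/240) + (0.026 − 0.034 + 0.52²/2)·0.08333] / 0.1501 = [0.0206 + 0.0106] / 0.1501 = 0.2080 ≈ 0.21
N(d₁) = N(0.21) = 0.5832
Δ_call = exp(−qT)·N(d₁) = 0.9972·0.5832 = 0.5816

0.5816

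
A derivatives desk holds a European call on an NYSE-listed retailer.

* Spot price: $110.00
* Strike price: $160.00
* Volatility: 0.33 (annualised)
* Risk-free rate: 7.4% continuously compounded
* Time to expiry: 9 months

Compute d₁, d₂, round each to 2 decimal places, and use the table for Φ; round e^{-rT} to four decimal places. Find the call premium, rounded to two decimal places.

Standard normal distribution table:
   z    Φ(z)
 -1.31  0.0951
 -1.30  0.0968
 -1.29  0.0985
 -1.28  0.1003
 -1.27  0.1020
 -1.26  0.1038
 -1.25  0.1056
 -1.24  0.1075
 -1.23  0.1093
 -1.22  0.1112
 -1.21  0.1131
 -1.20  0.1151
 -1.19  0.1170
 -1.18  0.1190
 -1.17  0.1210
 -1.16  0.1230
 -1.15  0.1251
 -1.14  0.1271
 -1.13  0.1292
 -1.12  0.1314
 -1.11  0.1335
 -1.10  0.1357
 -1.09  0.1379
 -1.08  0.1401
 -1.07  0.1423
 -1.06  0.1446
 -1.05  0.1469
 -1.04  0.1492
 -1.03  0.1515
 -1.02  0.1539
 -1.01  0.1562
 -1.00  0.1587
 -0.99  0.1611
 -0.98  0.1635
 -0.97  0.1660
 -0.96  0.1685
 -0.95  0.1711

σ√T = 0.33·√0.75 = 0.2858
ln(S/K) + (r + σ²/2)T = ln(110/160) + (0.074 + 0.33²/2)·0.75 = -0.3747 + 0.0963 = -0.2784
d₁ = -0.2784 / 0.2858 = -0.9740 which rounds to -0.97
d₂ = d₁ − σ√T = -0.9740 − 0.2858 = -1.2598 which rounds to -1.26
exp(−rT) = exp(−0.074·0.75) = 0.9460
C = 110·N(-0.97) − 160·0.9460·N(-1.26) = 110·0.1660 − 160·0.9460·0.1038 = 18.2600 − 15.7112 = 2.5488

$2.55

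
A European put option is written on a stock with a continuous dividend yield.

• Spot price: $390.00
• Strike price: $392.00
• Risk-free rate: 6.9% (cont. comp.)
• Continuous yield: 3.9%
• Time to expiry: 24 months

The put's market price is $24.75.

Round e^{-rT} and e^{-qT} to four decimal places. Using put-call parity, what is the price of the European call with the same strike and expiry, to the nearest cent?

$44.03

exp(−qT) = exp(−0.039·2) = 0.9250;  exp(−rT) = exp(−0.069·2) = 0.8711
Put-call parity: C − P = S·e^(−qT) − K·e^(−rT) = 390·0.9250 − 392·0.8711 = 360.7500 − 341.4712 = 19.2788
C = P + (C − P) = 24.75 + (19.2788) = 44.0288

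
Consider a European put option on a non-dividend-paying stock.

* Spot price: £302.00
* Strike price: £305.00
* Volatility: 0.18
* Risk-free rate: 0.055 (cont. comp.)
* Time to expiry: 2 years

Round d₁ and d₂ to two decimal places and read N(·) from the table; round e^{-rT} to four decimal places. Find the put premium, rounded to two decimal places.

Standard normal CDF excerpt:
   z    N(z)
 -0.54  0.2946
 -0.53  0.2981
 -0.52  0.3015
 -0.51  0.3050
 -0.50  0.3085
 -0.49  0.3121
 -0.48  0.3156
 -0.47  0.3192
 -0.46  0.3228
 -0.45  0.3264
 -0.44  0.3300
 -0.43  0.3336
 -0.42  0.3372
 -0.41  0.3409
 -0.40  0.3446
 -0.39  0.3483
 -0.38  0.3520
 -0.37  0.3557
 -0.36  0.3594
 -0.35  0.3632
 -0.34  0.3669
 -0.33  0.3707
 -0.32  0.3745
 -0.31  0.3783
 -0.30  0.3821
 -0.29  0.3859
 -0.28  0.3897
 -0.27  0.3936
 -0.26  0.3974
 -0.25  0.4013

σ√T = 0.18 × 1.4142 = 0.2546
d₁ = [ln(302/305) + (0.055 + ½·0.18²)·2] / (σ√T) = (-0.0099 + 0.1424) / 0.2546 = 0.5206 which rounds to 0.52
d₂ = 0.5206 − 0.2546 = 0.2660 which rounds to 0.27
exp(−rT) = exp(−0.055·2) = 0.8958
P = 305·0.8958·N(-0.27) − 302·N(-0.52) = 305·0.8958·0.3936 − 302·0.3015 = 107.5390 − 91.0530 = 16.4860

£16.49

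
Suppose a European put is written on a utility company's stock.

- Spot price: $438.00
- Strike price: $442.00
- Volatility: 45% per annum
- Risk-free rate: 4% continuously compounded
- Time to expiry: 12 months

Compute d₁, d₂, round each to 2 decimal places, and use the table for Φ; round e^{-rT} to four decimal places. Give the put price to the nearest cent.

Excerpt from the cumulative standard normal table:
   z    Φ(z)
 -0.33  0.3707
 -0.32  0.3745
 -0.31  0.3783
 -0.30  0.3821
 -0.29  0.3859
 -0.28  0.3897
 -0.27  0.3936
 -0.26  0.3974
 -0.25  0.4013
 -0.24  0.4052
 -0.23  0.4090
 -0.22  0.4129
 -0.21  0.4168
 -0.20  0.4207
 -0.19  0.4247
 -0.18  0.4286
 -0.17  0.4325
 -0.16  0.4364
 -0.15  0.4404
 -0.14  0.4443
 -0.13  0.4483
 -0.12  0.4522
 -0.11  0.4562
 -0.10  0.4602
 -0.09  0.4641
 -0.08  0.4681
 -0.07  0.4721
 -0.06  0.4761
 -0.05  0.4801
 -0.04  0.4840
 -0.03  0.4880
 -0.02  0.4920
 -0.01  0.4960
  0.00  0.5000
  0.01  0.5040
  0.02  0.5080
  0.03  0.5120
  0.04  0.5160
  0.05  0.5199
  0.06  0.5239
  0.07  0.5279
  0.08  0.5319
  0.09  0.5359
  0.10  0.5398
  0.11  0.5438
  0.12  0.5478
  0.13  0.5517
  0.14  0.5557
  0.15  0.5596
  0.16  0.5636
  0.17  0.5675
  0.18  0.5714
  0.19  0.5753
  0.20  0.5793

σ√T = 0.45 × 1.0000 = 0.4500
d₁ = [ln(438/442) + (0.04 + 0.45²/2)·1] / 0.4500 = [-0.0091 + 0.1413] / 0.4500 = 0.2937 which rounds to 0.29
d₂ = d₁ − σ√T = 0.2937 − 0.4500 = -0.1563 which rounds to -0.16
exp(−rT) = exp(−0.04·1) = 0.9608
N(−d₂) = N(0.16) = 0.5636;  N(−d₁) = N(-0.29) = 0.3859
P = 442·0.9608·0.5636 − 438·0.3859 = 239.3460 − 169.0242 = 70.3218

$70.32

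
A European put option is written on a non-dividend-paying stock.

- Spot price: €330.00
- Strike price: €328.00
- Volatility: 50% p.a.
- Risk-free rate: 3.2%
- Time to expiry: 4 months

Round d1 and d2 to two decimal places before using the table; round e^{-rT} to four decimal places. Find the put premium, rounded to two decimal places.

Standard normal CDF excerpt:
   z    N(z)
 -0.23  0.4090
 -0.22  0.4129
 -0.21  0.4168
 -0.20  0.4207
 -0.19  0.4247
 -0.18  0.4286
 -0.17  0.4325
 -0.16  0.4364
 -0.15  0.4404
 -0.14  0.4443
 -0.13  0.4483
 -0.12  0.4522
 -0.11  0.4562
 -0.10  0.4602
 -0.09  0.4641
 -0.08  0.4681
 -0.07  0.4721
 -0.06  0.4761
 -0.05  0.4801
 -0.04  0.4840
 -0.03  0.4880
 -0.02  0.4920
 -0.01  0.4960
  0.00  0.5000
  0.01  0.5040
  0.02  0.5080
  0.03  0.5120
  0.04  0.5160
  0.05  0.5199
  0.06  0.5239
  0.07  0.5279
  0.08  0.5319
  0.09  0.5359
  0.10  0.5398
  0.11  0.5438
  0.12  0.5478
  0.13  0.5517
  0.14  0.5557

T = 0.3333;  σ√T = 0.2887
ln(S/K) + (r + σ²/2)T = ln(330/328) + (0.032 + 0.5²/2)·0.3333 = 0.0061 + 0.0523 = 0.0584
d₁ = 0.0584 / 0.2887 = 0.2023 → 0.20
d₂ = d₁ − σ√T = 0.2023 − 0.2887 = -0.0863 → -0.09
e^(−rT) = e^(−0.032·0.3333) = 0.9894
N(−d₂) = N(0.09) = 0.5359;  N(−d₁) = N(-0.20) = 0.4207
P = 328·0.9894·0.5359 − 330·0.4207 = 173.9120 − 138.8310 = 35.0810

€35.08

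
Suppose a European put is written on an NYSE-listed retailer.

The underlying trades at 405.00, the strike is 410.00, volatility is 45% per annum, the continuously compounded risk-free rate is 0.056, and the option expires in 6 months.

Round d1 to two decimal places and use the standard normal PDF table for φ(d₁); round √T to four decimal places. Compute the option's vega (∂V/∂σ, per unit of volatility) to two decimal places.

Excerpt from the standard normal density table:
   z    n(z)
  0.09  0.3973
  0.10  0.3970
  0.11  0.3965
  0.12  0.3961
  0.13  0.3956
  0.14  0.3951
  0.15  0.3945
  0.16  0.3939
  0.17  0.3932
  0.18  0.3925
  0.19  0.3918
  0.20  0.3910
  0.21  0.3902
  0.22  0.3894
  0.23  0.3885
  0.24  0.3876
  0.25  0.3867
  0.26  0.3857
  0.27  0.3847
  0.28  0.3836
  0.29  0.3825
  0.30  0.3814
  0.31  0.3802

111.74

σ√T = 0.45·√0.5 = 0.3182
ln(S/K) + (r + σ²/2)T = ln(405/410) + (0.056 + 0.45²/2)·0.5 = -0.0123 + 0.0786 = 0.0664
d₁ = 0.0664 / 0.3182 = 0.2085 ⇒ 0.21
√T = √0.5 = 0.7071
φ(d₁) = φ(0.21) = 0.3902
vega = S·φ(d₁)·√T = 405·0.3902·0.7071 = 111.7437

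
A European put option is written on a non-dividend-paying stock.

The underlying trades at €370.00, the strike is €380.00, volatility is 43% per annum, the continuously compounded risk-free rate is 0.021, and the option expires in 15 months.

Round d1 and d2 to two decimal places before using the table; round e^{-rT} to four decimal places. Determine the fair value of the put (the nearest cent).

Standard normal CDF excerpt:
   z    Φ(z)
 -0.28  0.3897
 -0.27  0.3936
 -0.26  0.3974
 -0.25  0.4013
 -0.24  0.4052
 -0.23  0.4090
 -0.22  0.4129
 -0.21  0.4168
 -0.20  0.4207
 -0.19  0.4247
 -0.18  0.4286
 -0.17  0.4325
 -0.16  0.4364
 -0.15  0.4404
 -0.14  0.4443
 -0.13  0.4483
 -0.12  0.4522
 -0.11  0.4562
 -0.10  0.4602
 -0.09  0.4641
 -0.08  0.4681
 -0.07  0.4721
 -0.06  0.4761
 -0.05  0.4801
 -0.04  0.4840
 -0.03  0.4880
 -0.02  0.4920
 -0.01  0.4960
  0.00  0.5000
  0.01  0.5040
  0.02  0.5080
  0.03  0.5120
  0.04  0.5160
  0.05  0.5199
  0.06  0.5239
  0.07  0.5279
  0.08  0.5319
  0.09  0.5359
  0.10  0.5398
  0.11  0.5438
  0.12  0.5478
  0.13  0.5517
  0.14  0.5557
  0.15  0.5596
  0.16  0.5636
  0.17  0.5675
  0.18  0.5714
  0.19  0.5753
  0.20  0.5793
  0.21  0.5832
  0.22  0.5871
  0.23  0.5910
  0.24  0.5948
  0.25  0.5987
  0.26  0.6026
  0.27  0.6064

€70.25

σ√T = 0.43·√1.25 = 0.4808
ln(S/K) + (r + σ²/2)T = ln(370/380) + (0.021 + 0.43²/2)·1.25 = -0.0267 + 0.1418 = 0.1151
d₁ = 0.1151 / 0.4808 = 0.2395 → 0.24
d₂ = d₁ − σ√T = 0.2395 − 0.4808 = -0.2412 → -0.24
exp(−rT) = exp(−0.021·1.25) = 0.9741
N(−d₂) = N(0.24) = 0.5948;  N(−d₁) = N(-0.24) = 0.4052
P = 380·0.9741·0.5948 − 370·0.4052 = 220.1700 − 149.9240 = 70.2460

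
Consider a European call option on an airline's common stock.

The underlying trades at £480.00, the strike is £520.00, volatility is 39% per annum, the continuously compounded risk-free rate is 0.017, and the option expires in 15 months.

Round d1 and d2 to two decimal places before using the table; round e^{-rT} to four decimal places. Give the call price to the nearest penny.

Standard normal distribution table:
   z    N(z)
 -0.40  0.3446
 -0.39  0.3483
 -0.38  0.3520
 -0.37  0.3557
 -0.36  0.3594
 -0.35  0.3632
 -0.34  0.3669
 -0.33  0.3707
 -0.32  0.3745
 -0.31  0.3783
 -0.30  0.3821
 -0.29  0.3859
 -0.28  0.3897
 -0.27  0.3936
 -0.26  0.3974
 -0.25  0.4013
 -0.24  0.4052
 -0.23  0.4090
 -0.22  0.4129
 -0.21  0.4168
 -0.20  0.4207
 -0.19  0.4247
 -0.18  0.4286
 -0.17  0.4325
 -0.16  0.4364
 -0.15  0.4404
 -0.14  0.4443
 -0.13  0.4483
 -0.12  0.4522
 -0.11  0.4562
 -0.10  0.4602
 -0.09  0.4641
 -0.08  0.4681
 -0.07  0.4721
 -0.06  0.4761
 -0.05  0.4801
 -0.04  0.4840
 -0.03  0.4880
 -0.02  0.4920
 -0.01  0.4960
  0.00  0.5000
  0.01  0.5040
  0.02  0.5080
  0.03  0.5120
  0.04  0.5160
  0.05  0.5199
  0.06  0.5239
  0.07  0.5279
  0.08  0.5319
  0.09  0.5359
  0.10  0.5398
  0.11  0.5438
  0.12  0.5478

£70.41

σ√T = 0.39·√1.25 = 0.4360
d₁ = [ln(480/520) + (0.017 + 0.39²/2)·1.25] / 0.4360 = [-0.0800 + 0.1163] / 0.4360 = 0.0832 → 0.08
d₂ = d₁ − σ√T = 0.0832 − 0.4360 = -0.3529 → -0.35
exp(−rT) = exp(−0.017·1.25) = 0.9790
C = 480·N(0.08) − 520·0.9790·N(-0.35) = 480·0.5319 − 520·0.9790·0.3632 = 255.3120 − 184.8979 = 70.4141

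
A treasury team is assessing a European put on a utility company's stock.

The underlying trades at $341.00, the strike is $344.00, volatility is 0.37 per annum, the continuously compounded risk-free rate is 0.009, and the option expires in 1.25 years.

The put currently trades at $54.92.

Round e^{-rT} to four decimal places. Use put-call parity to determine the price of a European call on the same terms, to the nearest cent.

exp(−rT) = exp(−0.009·1.25) = 0.9888
Put-call parity: C − P = S − K·e^(−rT) = 341 − 344·0.9888 = 341 − 340.1472 = 0.8528
C = P + (C − P) = 54.92 + (0.8528) = 55.7728

$55.77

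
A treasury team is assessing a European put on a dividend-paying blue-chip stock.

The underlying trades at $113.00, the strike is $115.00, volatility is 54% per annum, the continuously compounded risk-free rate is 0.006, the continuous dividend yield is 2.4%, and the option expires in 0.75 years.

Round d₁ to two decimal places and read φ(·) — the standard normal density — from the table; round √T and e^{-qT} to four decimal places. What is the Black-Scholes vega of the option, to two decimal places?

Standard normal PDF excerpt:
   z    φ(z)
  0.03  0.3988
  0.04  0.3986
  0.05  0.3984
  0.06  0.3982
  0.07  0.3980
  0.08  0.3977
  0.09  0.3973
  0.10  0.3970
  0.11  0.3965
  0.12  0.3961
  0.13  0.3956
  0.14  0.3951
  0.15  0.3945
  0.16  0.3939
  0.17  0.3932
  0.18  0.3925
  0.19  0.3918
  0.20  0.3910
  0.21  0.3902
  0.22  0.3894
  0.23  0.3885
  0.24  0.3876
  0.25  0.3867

T = 0.75;  σ√T = 0.4677
d₁ = [ln(113/115) + (0.006 − 0.024 + 0.54²/2)·0.75] / 0.4677 = [-0.0175 + 0.0959] / 0.4677 = 0.1674 ⇒ 0.17
√T = √0.75 = 0.8660
φ(d₁) = φ(0.17) = 0.3932
e^(−qT) = e^(−0.024·0.75) = 0.9822
vega = S·e^(−qT)·φ(d₁)·√T = 113·0.9822·0.3932·0.8660 = 37.7929

37.79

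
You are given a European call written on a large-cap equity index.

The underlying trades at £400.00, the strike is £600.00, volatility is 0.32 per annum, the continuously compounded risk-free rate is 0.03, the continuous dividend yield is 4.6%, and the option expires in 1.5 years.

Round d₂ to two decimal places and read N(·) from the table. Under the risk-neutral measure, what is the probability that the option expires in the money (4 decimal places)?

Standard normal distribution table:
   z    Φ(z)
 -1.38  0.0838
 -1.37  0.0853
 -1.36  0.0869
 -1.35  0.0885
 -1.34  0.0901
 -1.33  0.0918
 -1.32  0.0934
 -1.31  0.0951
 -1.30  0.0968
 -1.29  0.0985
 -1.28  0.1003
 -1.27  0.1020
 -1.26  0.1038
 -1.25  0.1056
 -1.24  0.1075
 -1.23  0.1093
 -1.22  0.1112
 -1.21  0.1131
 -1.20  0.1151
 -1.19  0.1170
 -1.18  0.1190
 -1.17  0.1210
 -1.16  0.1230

σ√T = 0.32 × 1.2247 = 0.3919
d₁ = [ln(400/600) + (0.03 − 0.046 + 0.32²/2)·1.5] / 0.3919 = [-0.4055 + 0.0528] / 0.3919 = -0.8998 → -0.90
d₂ = d₁ − σ√T = -0.8998 − 0.3919 = -1.2918 → -1.29
Risk-neutral Pr[S_T > K] = N(d₂) = N(-1.29) = 0.0985

0.0985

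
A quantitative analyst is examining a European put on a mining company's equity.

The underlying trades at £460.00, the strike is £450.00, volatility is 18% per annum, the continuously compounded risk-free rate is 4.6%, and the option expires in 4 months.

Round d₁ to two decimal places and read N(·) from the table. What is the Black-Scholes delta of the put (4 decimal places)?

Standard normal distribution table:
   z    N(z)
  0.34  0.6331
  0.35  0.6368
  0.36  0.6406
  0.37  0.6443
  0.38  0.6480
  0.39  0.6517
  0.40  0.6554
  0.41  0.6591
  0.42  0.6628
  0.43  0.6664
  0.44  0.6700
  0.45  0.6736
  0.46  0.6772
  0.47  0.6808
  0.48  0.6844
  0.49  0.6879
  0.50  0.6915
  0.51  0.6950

-0.3409

σ√T = 0.18 × 0.5774 = 0.1039
d₁ = [ln(460/450) + (0.046 + 0.18²/2)·0.3333] / 0.1039 = [0.0220 + 0.0207] / 0.1039 = 0.4110 which rounds to 0.41
N(d₁) = N(0.41) = 0.6591
Δ_put = N(d₁) − 1 = 0.6591 − 1 = -0.3409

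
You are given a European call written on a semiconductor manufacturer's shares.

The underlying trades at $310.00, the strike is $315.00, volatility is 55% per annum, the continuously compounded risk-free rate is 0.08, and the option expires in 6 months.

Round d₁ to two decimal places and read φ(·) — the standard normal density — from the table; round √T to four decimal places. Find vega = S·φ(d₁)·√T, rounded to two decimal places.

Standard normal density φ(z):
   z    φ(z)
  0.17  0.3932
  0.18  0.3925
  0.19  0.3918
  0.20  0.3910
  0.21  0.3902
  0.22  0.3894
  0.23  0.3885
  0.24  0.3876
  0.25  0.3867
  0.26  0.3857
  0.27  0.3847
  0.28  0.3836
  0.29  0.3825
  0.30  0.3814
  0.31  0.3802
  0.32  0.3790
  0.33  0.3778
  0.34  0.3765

84.55

σ√T = 0.55·√0.5 = 0.3889
d₁ = [ln(310/315) + (0.08 + 0.55²/2)·0.5] / 0.3889 = [-0.0160 + 0.1156] / 0.3889 = 0.2562 → 0.26
√T = √0.5 = 0.7071
φ(d₁) = φ(0.26) = 0.3857
vega = S·φ(d₁)·√T = 310·0.3857·0.7071 = 84.5458
(Call and put vega coincide under Black-Scholes.)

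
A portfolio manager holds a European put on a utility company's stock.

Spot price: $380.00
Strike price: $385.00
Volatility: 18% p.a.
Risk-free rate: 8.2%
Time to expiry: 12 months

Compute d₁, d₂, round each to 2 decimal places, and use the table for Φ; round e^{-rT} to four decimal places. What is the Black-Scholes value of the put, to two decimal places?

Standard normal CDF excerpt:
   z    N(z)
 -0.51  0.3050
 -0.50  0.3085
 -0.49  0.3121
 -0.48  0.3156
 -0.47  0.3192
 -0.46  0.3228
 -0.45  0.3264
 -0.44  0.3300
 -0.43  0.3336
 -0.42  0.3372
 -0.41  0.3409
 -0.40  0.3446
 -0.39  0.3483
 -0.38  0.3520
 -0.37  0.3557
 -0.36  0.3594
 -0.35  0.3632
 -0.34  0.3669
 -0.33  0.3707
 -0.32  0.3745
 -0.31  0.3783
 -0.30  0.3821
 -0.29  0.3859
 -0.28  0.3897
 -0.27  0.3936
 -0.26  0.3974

σ√T = 0.18·√1 = 0.1800
d₁ = [ln(380/385) + (0.082 + 0.18²/2)·1] / 0.1800 = [-0.0131 + 0.0982] / 0.1800 = 0.4729 → 0.47
d₂ = d₁ − σ√T = 0.4729 − 0.1800 = 0.2929 → 0.29
e^(−rT) = e^(−0.082·1) = 0.9213
N(−d₂) = N(-0.29) = 0.3859;  N(−d₁) = N(-0.47) = 0.3192
P = 385·0.9213·0.3859 − 380·0.3192 = 136.8789 − 121.2960 = 15.5829

$15.58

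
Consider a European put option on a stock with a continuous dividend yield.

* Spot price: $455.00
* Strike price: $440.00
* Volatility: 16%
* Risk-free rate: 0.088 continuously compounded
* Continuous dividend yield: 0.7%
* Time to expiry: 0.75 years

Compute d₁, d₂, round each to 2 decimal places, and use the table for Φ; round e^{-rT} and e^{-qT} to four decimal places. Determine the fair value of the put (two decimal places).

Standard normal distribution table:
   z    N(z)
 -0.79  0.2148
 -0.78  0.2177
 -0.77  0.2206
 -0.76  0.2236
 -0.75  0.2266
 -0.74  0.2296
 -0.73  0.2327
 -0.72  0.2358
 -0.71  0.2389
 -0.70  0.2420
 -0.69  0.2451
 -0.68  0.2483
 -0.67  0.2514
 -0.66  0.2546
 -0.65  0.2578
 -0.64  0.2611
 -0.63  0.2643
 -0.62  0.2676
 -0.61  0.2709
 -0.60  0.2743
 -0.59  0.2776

T = 0.75;  σ√T = 0.1386
d₁ = [ln(455/440) + (0.088 − 0.007 + 0.16²/2)·0.75] / 0.1386 = [0.0335 + 0.0703] / 0.1386 = 0.7496 which rounds to 0.75
d₂ = d₁ − σ√T = 0.7496 − 0.1386 = 0.6111 which rounds to 0.61
exp(−qT) = exp(−0.007·0.75) = 0.9948;  exp(−rT) = exp(−0.088·0.75) = 0.9361
N(−d₂) = N(-0.61) = 0.2709;  N(−d₁) = N(-0.75) = 0.2266
P = 440·0.9361·0.2709 − 455·0.9948·0.2266 = 111.5794 − 102.5669 = 9.0125

$9.01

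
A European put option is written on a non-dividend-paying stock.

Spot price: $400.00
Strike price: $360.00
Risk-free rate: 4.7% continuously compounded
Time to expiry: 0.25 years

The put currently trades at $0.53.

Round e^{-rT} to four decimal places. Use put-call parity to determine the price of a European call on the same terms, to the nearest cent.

$44.74

exp(−rT) = exp(−0.047·0.25) = 0.9883
Put-call parity: C − P = S − K·e^(−rT) = 400 − 360·0.9883 = 400 − 355.7880 = 44.2120
C = P + (C − P) = 0.53 + (44.2120) = 44.7420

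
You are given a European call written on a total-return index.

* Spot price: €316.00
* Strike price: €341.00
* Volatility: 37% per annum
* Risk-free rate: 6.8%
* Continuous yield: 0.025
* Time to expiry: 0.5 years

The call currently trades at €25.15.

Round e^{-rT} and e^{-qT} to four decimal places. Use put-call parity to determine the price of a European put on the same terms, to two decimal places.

€42.68

e^(−qT) = e^(−0.025·0.5) = 0.9876;  e^(−rT) = e^(−0.068·0.5) = 0.9666
Put-call parity: C − P = S·e^(−qT) − K·e^(−rT) = 316·0.9876 − 341·0.9666 = 312.0816 − 329.6106 = -17.5290
P = C − (C − P) = 25.15 − (-17.5290) = 42.6790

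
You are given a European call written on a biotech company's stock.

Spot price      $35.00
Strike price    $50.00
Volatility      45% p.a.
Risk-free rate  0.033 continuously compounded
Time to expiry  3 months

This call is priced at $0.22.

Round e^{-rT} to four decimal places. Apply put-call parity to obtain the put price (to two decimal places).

$14.81

exp(−rT) = exp(−0.033·0.25) = 0.9918
Put-call parity: C − P = S − K·e^(−rT) = 35 − 50·0.9918 = 35 − 49.5900 = -14.5900
P = C − (C − P) = 0.22 − (-14.5900) = 14.8100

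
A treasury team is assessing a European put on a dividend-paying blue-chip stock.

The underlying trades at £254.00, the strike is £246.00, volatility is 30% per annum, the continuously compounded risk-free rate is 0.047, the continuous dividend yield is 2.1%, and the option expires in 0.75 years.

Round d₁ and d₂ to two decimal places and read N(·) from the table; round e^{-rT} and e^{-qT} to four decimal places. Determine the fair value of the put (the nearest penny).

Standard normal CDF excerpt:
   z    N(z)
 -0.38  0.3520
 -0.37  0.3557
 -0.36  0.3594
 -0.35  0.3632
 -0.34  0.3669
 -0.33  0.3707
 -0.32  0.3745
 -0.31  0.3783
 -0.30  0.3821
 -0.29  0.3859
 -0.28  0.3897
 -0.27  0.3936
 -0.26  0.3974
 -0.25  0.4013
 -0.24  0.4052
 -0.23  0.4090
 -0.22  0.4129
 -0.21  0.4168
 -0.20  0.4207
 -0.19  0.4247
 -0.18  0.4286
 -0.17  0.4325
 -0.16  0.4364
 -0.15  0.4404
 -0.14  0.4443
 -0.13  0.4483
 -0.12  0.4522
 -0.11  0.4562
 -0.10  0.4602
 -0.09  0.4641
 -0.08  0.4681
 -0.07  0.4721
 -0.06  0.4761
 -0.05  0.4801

£19.43

σ√T = 0.3 × 0.8660 = 0.2598
ln(S/K) + (r − q + σ²/2)T = ln(254/246) + (0.047 − 0.021 + 0.3²/2)·0.75 = 0.0320 + 0.0532 = 0.0853
d₁ = 0.0853 / 0.2598 = 0.3281 ⇒ 0.33
d₂ = d₁ − σ√T = 0.3281 − 0.2598 = 0.0683 ⇒ 0.07
exp(−qT) = exp(−0.021·0.75) = 0.9844;  exp(−rT) = exp(−0.047·0.75) = 0.9654
N(−d₂) = N(-0.07) = 0.4721;  N(−d₁) = N(-0.33) = 0.3707
P = 246·0.9654·0.4721 − 254·0.9844·0.3707 = 112.1183 − 92.6889 = 19.4293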